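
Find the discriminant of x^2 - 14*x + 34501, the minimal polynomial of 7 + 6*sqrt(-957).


The element 7 + 6*sqrt(-957) has minimal polynomial:
x^2 - 14*x + 34501
Discriminant = (-14)^2 - 4*(34501)
= 196 - 138004
= -137808

-137808


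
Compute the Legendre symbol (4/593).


p = 593 is prime, so compute (4/593) with the reciprocity algorithm (Jacobi-symbol steps: pull out 2s via (2/n), flip via reciprocity, reduce):
  pull out 2: (2/593) = +1  (since 593 mod 8 = 1)
  pull out 2: (2/593) = +1  (since 593 mod 8 = 1)
  (1/593) = 1
Product of signs = 1
(4/593) = 1

1


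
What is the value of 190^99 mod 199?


p = 199 is prime and the exponent is (p-1)/2 = 99, so by Euler's criterion 190^99 = (190/199) = +1 or -1 mod 199.
Compute by square-and-multiply:
  99 = 64 + 32 + 2 + 1 (binary 1100011)
  Repeated squaring mod 199: 190^1 = 190, 190^2 = 81, 190^4 = 193, 190^8 = 36, 190^16 = 102, 190^32 = 56, 190^64 = 151
  190^99 = 190^64 * 190^32 * 190^2 * 190^1 = 151 * 56 * 81 * 190 mod 199
    151 * 56 = 8456 = 98 mod 199
    98 * 81 = 7938 = 177 mod 199
    177 * 190 = 33630 = 198 mod 199
  190^99 = 198 mod 199
Result 198 = p - 1 = -1 mod 199: 190 is a quadratic non-residue mod 199. As a residue in [0, p-1] the value is 198.
190^99 mod 199 = 198

198


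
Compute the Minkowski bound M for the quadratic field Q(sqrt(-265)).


d = -265, d mod 4 = 3, so disc(K) = 4d = -1060; |disc(K)| = 1060
Imaginary quadratic field, so n = 2, s = r2 = 1, r1 = 0
M = (n!/n^n) * (4/pi)^s * sqrt(|disc(K)|) = (2!/2^2) * (4/pi)^1 * sqrt(1060)
= 0.5 * 1.273240 * 32.557641
= 20.7268

20.7268


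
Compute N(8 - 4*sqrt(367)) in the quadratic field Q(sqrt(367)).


N(a + b*sqrt(d)) = a^2 - d*b^2
= (8)^2 - (367)*(-4)^2
= 64 - 5872
= -5808

-5808


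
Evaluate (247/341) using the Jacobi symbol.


Compute (247/341) via quadratic reciprocity:
  reciprocity: (247/341) -> +(341/247)
  reduce: (94/247)
  pull out 2: (2/247) = +1  (since 247 mod 8 = 7)
  reciprocity: (47/247) -> -(247/47)
  reduce: (12/47)
  pull out 2: (2/47) = +1  (since 47 mod 8 = 7)
  pull out 2: (2/47) = +1  (since 47 mod 8 = 7)
  reciprocity: (3/47) -> -(47/3)
  reduce: (2/3)
  pull out 2: (2/3) = -1  (since 3 mod 8 = 3)
  (1/3) = 1
Product of signs = -1

-1


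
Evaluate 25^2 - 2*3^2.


x^2 - d*y^2
= 25^2 - 2*3^2
= 625 - 18
= 607

607


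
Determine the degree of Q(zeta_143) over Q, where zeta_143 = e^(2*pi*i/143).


The degree equals Euler's totient phi(143).
143 = 11 * 13
phi(143) = 120

120


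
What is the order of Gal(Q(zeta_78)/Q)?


|Gal(Q(zeta_78)/Q)| = phi(78)
= 24

24


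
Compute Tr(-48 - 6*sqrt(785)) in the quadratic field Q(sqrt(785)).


Tr(a + b*sqrt(d)) = (a + b*sqrt(d)) + (a - b*sqrt(d)) = 2a
= 2 * (-48)
= -96

-96


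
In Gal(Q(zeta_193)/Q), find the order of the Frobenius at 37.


The Frobenius at p in Gal(Q(zeta_n)/Q) = (Z/nZ)* is the class of p, so its order is ord_193(37), the smallest k >= 1 with 37^k = 1 mod 193.
n = 193 = 193, phi(193) = 192; the order divides phi(n).
Divisors of 192: 1, 2, 3, 4, 6, 8, 12, 16, 24, 32, 48, 64, 96, 192
Repeated squaring mod 193: 37^1 = 37, 37^2 = 18, 37^4 = 131, 37^8 = 177, 37^16 = 63, 37^32 = 109, 37^64 = 108, 37^128 = 84
Test divisors in increasing order:
  k=1: 37^1 = 37 mod 193
  k=2: 37^2 = 18 mod 193
  k=3: 37^3 = 18 * 37 = 87 mod 193
  k=4: 37^4 = 131 mod 193
  k=6: 37^6 = 131 * 18 = 42 mod 193
  k=8: 37^8 = 177 mod 193
  k=12: 37^12 = 177 * 131 = 27 mod 193
  k=16: 37^16 = 63 mod 193
  k=24: 37^24 = 63 * 177 = 150 mod 193
  k=32: 37^32 = 109 mod 193
  k=48: 37^48 = 109 * 63 = 112 mod 193
  k=64: 37^64 = 108 mod 193
  k=96: 37^96 = 108 * 109 = 192 mod 193
  k=192: 37^192 = 84 * 108 = 1 mod 193  <- first divisor giving 1
Order = 192

192


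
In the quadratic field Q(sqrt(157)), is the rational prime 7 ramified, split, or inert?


K = Q(sqrt(157)). Since d mod 4 = 1, disc(K) = 157.
Check p | disc: 157 mod 7 = 3.
p does not divide disc. Compute Legendre symbol (d/p):
3^((7-1)/2) mod 7 = -1
(d/p) = -1, so p is inert: (p) stays prime with e=1, f=2, g=1.
Therefore p is inert.

inert


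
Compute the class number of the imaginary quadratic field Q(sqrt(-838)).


K = Q(sqrt(-838)). d mod 4 = 2, so D = disc(K) = 4d = -3352
h(K) equals the number of primitive reduced positive-definite forms (a, b, c) = a*x^2 + b*x*y + c*y^2 with b^2 - 4ac = D,
where reduced means |b| <= a <= c, with b >= 0 whenever |b| = a or a = c, and primitive means gcd(a, b, c) = 1.
Reduced forces 3a^2 <= |D| = 3352, so 1 <= a <= 33; b must have the parity of D, and c = (b^2 - D)/(4a) must be an integer >= a.
Enumerate a = 1..33, b in [-a, a]:
  a=1: (1, 0, 838)  [1]
  a=2: (2, 0, 419)  [1]
  a=3..6: none
  a=7: (7, -6, 121), (7, 6, 121)  [2]
  a=8..10: none
  a=11: (11, -6, 77), (11, 6, 77)  [2]
  a=12..13: none
  a=14: (14, -8, 61), (14, 8, 61)  [2]
  a=15..18: none
  a=19: (19, -12, 46), (19, 12, 46)  [2]
  a=20..21: none
  a=22: (22, -16, 41), (22, 16, 41)  [2]
  a=23: (23, -12, 38), (23, 12, 38)  [2]
  a=24..33: none
Total reduced forms: 1 + 1 + 2 + 2 + 2 + 2 + 2 + 2 = 14
h = 14

14


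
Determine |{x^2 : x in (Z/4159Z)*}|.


For prime p, the number of non-zero quadratic residues is (p-1)/2.
= (4159-1)/2
= 2079

2079


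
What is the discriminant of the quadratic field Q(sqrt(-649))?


For K = Q(sqrt(d)) with d squarefree: disc(K) = d if d = 1 mod 4, and disc(K) = 4d if d = 2 or 3 mod 4.
Here d = -649, and d mod 4 = 3.
d = 3 mod 4, not 1 (O_K = Z[sqrt(d)]), so disc(K) = 4d = 4 * (-649) = -2596

-2596


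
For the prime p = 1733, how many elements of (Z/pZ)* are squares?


For prime p, the number of non-zero quadratic residues is (p-1)/2.
= (1733-1)/2
= 866

866


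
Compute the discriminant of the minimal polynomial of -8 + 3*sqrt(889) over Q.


The element -8 + 3*sqrt(889) has minimal polynomial:
x^2 + 16*x - 7937
Discriminant = (16)^2 - 4*(-7937)
= 256 + 31748
= 32004

32004


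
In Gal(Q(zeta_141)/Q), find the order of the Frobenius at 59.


The Frobenius at p in Gal(Q(zeta_n)/Q) = (Z/nZ)* is the class of p, so its order is ord_141(59), the smallest k >= 1 with 59^k = 1 mod 141.
n = 141 = 3 * 47, phi(141) = 92; the order divides phi(n).
Divisors of 92: 1, 2, 4, 23, 46, 92
Repeated squaring mod 141: 59^1 = 59, 59^2 = 97, 59^4 = 103, 59^8 = 34, 59^16 = 28, 59^32 = 79, 59^64 = 37
Test divisors in increasing order:
  k=1: 59^1 = 59 mod 141
  k=2: 59^2 = 97 mod 141
  k=4: 59^4 = 103 mod 141
  k=23: 59^23 = 28 * 103 * 97 * 59 = 95 mod 141
  k=46: 59^46 = 79 * 34 * 103 * 97 = 1 mod 141  <- first divisor giving 1
Order = 46

46


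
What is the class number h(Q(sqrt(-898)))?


K = Q(sqrt(-898)). d mod 4 = 2, so D = disc(K) = 4d = -3592
h(K) equals the number of primitive reduced positive-definite forms (a, b, c) = a*x^2 + b*x*y + c*y^2 with b^2 - 4ac = D,
where reduced means |b| <= a <= c, with b >= 0 whenever |b| = a or a = c, and primitive means gcd(a, b, c) = 1.
Reduced forces 3a^2 <= |D| = 3592, so 1 <= a <= 34; b must have the parity of D, and c = (b^2 - D)/(4a) must be an integer >= a.
Enumerate a = 1..34, b in [-a, a]:
  a=1: (1, 0, 898)  [1]
  a=2: (2, 0, 449)  [1]
  a=3..10: none
  a=11: (11, -4, 82), (11, 4, 82)  [2]
  a=12: none
  a=13: (13, -10, 71), (13, 10, 71)  [2]
  a=14..21: none
  a=22: (22, -4, 41), (22, 4, 41)  [2]
  a=23..25: none
  a=26: (26, -16, 37), (26, 16, 37)  [2]
  a=27..28: none
  a=29: (29, -2, 31), (29, 2, 31)  [2]
  a=30..34: none
Total reduced forms: 1 + 1 + 2 + 2 + 2 + 2 + 2 = 12
h = 12

12


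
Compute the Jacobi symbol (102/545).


Compute (102/545) via quadratic reciprocity:
  pull out 2: (2/545) = +1  (since 545 mod 8 = 1)
  reciprocity: (51/545) -> +(545/51)
  reduce: (35/51)
  reciprocity: (35/51) -> -(51/35)
  reduce: (16/35)
  pull out 2: (2/35) = -1  (since 35 mod 8 = 3)
  pull out 2: (2/35) = -1  (since 35 mod 8 = 3)
  pull out 2: (2/35) = -1  (since 35 mod 8 = 3)
  pull out 2: (2/35) = -1  (since 35 mod 8 = 3)
  (1/35) = 1
Product of signs = -1

-1


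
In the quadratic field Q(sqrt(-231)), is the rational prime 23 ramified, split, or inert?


K = Q(sqrt(-231)). Since d mod 4 = 1, disc(K) = -231.
Check p | disc: -231 mod 23 = 22.
p does not divide disc. Compute Legendre symbol (d/p):
22^((23-1)/2) mod 23 = -1
(d/p) = -1, so p is inert: (p) stays prime with e=1, f=2, g=1.
Therefore p is inert.

inert


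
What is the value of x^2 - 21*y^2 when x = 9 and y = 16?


x^2 - d*y^2
= 9^2 - 21*16^2
= 81 - 5376
= -5295

-5295


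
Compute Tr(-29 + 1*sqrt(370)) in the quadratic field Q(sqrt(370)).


Tr(a + b*sqrt(d)) = (a + b*sqrt(d)) + (a - b*sqrt(d)) = 2a
= 2 * (-29)
= -58

-58


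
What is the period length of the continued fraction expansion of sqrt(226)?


Run the CF algorithm for sqrt(226).
a_0 = floor(sqrt(226)) = 15; set m_0=0, q_0=1.
Recurrence: m' = q*a - m,  q' = (d - m'^2)/q,  a' = floor((a_0 + m')/q').
  step 1: m=15, q=1, a=30
a_1 = 2*a_0 = 30, so the period closes here.
sqrt(226) = [15; 30]
Period length = 1

1


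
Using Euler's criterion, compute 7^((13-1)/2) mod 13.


p = 13 is prime and the exponent is (p-1)/2 = 6, so by Euler's criterion 7^6 = (7/13) = +1 or -1 mod 13.
Compute by square-and-multiply:
  6 = 4 + 2 (binary 110)
  Repeated squaring mod 13: 7^1 = 7, 7^2 = 10, 7^4 = 9
  7^6 = 7^4 * 7^2 = 9 * 10 mod 13
    9 * 10 = 90 = 12 mod 13
  7^6 = 12 mod 13
Result 12 = p - 1 = -1 mod 13: 7 is a quadratic non-residue mod 13. As a residue in [0, p-1] the value is 12.
7^6 mod 13 = 12

12


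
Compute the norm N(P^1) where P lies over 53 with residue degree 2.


N(P^a) = p^(a*f)
= 53^(1*2)
= 53^2
= 2809

2809


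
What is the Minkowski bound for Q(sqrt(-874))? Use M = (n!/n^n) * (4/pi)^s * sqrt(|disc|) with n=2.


d = -874, d mod 4 = 2, so disc(K) = 4d = -3496; |disc(K)| = 3496
Imaginary quadratic field, so n = 2, s = r2 = 1, r1 = 0
M = (n!/n^n) * (4/pi)^s * sqrt(|disc(K)|) = (2!/2^2) * (4/pi)^1 * sqrt(3496)
= 0.5 * 1.273240 * 59.126982
= 37.6414

37.6414


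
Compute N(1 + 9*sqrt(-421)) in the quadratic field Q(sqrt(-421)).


N(a + b*sqrt(d)) = a^2 - d*b^2
= (1)^2 - (-421)*(9)^2
= 1 + 34101
= 34102

34102


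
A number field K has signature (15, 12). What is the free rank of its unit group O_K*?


By Dirichlet's unit theorem:
rank = r1 + r2 - 1
= 15 + 12 - 1
= 26

26


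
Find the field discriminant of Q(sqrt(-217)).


For K = Q(sqrt(d)) with d squarefree: disc(K) = d if d = 1 mod 4, and disc(K) = 4d if d = 2 or 3 mod 4.
Here d = -217, and d mod 4 = 3.
d = 3 mod 4, not 1 (O_K = Z[sqrt(d)]), so disc(K) = 4d = 4 * (-217) = -868

-868


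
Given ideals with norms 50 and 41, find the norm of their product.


N(IJ) = N(I) * N(J)
= 50 * 41
= 2050

2050


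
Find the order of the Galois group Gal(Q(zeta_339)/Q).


|Gal(Q(zeta_339)/Q)| = phi(339)
= 224

224


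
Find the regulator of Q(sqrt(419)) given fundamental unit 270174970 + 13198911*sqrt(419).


epsilon = 270174970 + 13198911*sqrt(419)
= 5.4035e+08
R = ln(5.4035e+08)
= 20.1077

20.1077


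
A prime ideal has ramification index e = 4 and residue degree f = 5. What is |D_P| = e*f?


|D_P| = e * f
= 4 * 5
= 20

20


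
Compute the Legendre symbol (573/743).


p = 743 is prime, so compute (573/743) with the reciprocity algorithm (Jacobi-symbol steps: pull out 2s via (2/n), flip via reciprocity, reduce):
  reciprocity: (573/743) -> +(743/573)
  reduce: (170/573)
  pull out 2: (2/573) = -1  (since 573 mod 8 = 5)
  reciprocity: (85/573) -> +(573/85)
  reduce: (63/85)
  reciprocity: (63/85) -> +(85/63)
  reduce: (22/63)
  pull out 2: (2/63) = +1  (since 63 mod 8 = 7)
  reciprocity: (11/63) -> -(63/11)
  reduce: (8/11)
  pull out 2: (2/11) = -1  (since 11 mod 8 = 3)
  pull out 2: (2/11) = -1  (since 11 mod 8 = 3)
  pull out 2: (2/11) = -1  (since 11 mod 8 = 3)
  (1/11) = 1
Product of signs = -1
(573/743) = -1

-1


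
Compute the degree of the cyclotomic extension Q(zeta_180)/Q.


The degree equals Euler's totient phi(180).
180 = 2^2 * 3^2 * 5
phi(180) = 48

48


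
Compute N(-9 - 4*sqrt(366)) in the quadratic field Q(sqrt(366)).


N(a + b*sqrt(d)) = a^2 - d*b^2
= (-9)^2 - (366)*(-4)^2
= 81 - 5856
= -5775

-5775


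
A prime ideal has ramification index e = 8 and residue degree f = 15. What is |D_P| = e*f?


|D_P| = e * f
= 8 * 15
= 120

120


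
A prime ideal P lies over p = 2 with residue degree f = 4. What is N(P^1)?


N(P^a) = p^(a*f)
= 2^(1*4)
= 2^4
= 16

16


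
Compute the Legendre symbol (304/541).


p = 541 is prime, so compute (304/541) with the reciprocity algorithm (Jacobi-symbol steps: pull out 2s via (2/n), flip via reciprocity, reduce):
  pull out 2: (2/541) = -1  (since 541 mod 8 = 5)
  pull out 2: (2/541) = -1  (since 541 mod 8 = 5)
  pull out 2: (2/541) = -1  (since 541 mod 8 = 5)
  pull out 2: (2/541) = -1  (since 541 mod 8 = 5)
  reciprocity: (19/541) -> +(541/19)
  reduce: (9/19)
  reciprocity: (9/19) -> +(19/9)
  reduce: (1/9)
  (1/9) = 1
Product of signs = 1
(304/541) = 1

1


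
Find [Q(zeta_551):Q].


The degree equals Euler's totient phi(551).
551 = 19 * 29
phi(551) = 504

504


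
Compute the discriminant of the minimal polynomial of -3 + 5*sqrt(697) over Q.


The element -3 + 5*sqrt(697) has minimal polynomial:
x^2 + 6*x - 17416
Discriminant = (6)^2 - 4*(-17416)
= 36 + 69664
= 69700

69700


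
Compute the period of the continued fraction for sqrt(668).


Run the CF algorithm for sqrt(668).
a_0 = floor(sqrt(668)) = 25; set m_0=0, q_0=1.
Recurrence: m' = q*a - m,  q' = (d - m'^2)/q,  a' = floor((a_0 + m')/q').
  step 1: m=25, q=43, a=1
  step 2: m=18, q=8, a=5
  step 3: m=22, q=23, a=2
  step 4: m=24, q=4, a=12
  step 5: m=24, q=23, a=2
  step 6: m=22, q=8, a=5
  step 7: m=18, q=43, a=1
  step 8: m=25, q=1, a=50
a_8 = 2*a_0 = 50, so the period closes here.
sqrt(668) = [25; 1, 5, 2, 12, 2, 5, 1, 50]
Period length = 8

8


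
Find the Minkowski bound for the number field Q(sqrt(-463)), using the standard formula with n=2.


d = -463, d mod 4 = 1, so disc(K) = d = -463; |disc(K)| = 463
Imaginary quadratic field, so n = 2, s = r2 = 1, r1 = 0
M = (n!/n^n) * (4/pi)^s * sqrt(|disc(K)|) = (2!/2^2) * (4/pi)^1 * sqrt(463)
= 0.5 * 1.273240 * 21.517435
= 13.6984

13.6984


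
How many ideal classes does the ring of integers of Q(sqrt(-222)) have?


K = Q(sqrt(-222)). d mod 4 = 2, so D = disc(K) = 4d = -888
h(K) equals the number of primitive reduced positive-definite forms (a, b, c) = a*x^2 + b*x*y + c*y^2 with b^2 - 4ac = D,
where reduced means |b| <= a <= c, with b >= 0 whenever |b| = a or a = c, and primitive means gcd(a, b, c) = 1.
Reduced forces 3a^2 <= |D| = 888, so 1 <= a <= 17; b must have the parity of D, and c = (b^2 - D)/(4a) must be an integer >= a.
Enumerate a = 1..17, b in [-a, a]:
  a=1: (1, 0, 222)  [1]
  a=2: (2, 0, 111)  [1]
  a=3: (3, 0, 74)  [1]
  a=4..5: none
  a=6: (6, 0, 37)  [1]
  a=7: (7, -6, 33), (7, 6, 33)  [2]
  a=8..10: none
  a=11: (11, -6, 21), (11, 6, 21)  [2]
  a=12: none
  a=13: (13, -10, 19), (13, 10, 19)  [2]
  a=14: (14, -8, 17), (14, 8, 17)  [2]
  a=15..17: none
Total reduced forms: 1 + 1 + 1 + 1 + 2 + 2 + 2 + 2 = 12
h = 12

12


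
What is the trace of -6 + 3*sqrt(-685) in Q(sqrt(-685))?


Tr(a + b*sqrt(d)) = (a + b*sqrt(d)) + (a - b*sqrt(d)) = 2a
= 2 * (-6)
= -12

-12


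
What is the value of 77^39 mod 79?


p = 79 is prime and the exponent is (p-1)/2 = 39, so by Euler's criterion 77^39 = (77/79) = +1 or -1 mod 79.
Compute by square-and-multiply:
  39 = 32 + 4 + 2 + 1 (binary 100111)
  Repeated squaring mod 79: 77^1 = 77, 77^2 = 4, 77^4 = 16, 77^8 = 19, 77^16 = 45, 77^32 = 50
  77^39 = 77^32 * 77^4 * 77^2 * 77^1 = 50 * 16 * 4 * 77 mod 79
    50 * 16 = 800 = 10 mod 79
    10 * 4 = 40 = 40 mod 79
    40 * 77 = 3080 = 78 mod 79
  77^39 = 78 mod 79
Result 78 = p - 1 = -1 mod 79: 77 is a quadratic non-residue mod 79. As a residue in [0, p-1] the value is 78.
77^39 mod 79 = 78

78


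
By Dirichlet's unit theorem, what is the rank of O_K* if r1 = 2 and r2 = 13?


By Dirichlet's unit theorem:
rank = r1 + r2 - 1
= 2 + 13 - 1
= 14

14


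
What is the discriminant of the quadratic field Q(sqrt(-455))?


For K = Q(sqrt(d)) with d squarefree: disc(K) = d if d = 1 mod 4, and disc(K) = 4d if d = 2 or 3 mod 4.
Here d = -455, and d mod 4 = 1.
d = 1 mod 4 (O_K = Z[(1+sqrt(d))/2]), so disc(K) = d = -455

-455


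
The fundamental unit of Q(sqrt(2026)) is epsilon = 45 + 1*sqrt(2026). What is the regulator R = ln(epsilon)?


epsilon = 45 + 1*sqrt(2026)
= 90.0111
R = ln(90.0111)
= 4.4999

4.4999


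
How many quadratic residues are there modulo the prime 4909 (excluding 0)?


For prime p, the number of non-zero quadratic residues is (p-1)/2.
= (4909-1)/2
= 2454

2454


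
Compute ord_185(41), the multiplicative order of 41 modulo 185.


We want ord_185(41), the smallest k >= 1 with 41^k = 1 mod 185.
n = 185 = 5 * 37, phi(185) = 144; the order divides phi(n).
Divisors of 144: 1, 2, 3, 4, 6, 8, 9, 12, 16, 18, 24, 36, 48, 72, 144
Repeated squaring mod 185: 41^1 = 41, 41^2 = 16, 41^4 = 71, 41^8 = 46, 41^16 = 81, 41^32 = 86, 41^64 = 181, 41^128 = 16
Test divisors in increasing order:
  k=1: 41^1 = 41 mod 185
  k=2: 41^2 = 16 mod 185
  k=3: 41^3 = 16 * 41 = 101 mod 185
  k=4: 41^4 = 71 mod 185
  k=6: 41^6 = 71 * 16 = 26 mod 185
  k=8: 41^8 = 46 mod 185
  k=9: 41^9 = 46 * 41 = 36 mod 185
  k=12: 41^12 = 46 * 71 = 121 mod 185
  k=16: 41^16 = 81 mod 185
  k=18: 41^18 = 81 * 16 = 1 mod 185  <- first divisor giving 1
Order = 18

18


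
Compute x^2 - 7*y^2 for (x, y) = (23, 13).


x^2 - d*y^2
= 23^2 - 7*13^2
= 529 - 1183
= -654

-654


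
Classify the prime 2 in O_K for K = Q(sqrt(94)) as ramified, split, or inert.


K = Q(sqrt(94)). Since d mod 4 = 2, disc(K) = 376.
Check p | disc: 376 mod 2 = 0.
p divides disc, so p ramifies: (p) = P^2 with e=2, f=1, g=1.
Therefore p is ramified.

ramified


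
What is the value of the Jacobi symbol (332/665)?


Compute (332/665) via quadratic reciprocity:
  pull out 2: (2/665) = +1  (since 665 mod 8 = 1)
  pull out 2: (2/665) = +1  (since 665 mod 8 = 1)
  reciprocity: (83/665) -> +(665/83)
  reduce: (1/83)
  (1/83) = 1
Product of signs = 1

1


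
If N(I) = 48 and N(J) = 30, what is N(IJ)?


N(IJ) = N(I) * N(J)
= 48 * 30
= 1440

1440


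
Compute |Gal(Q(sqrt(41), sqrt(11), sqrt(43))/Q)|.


The 3 square roots of distinct primes are multiplicatively independent over Q,
so [K:Q] = 2^3 and Gal(K/Q) is isomorphic to (Z/2Z)^3.
|Gal| = 2^3 = 8

8


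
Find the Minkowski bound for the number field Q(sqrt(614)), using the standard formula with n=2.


d = 614, d mod 4 = 2, so disc(K) = 4d = 2456; |disc(K)| = 2456
Real quadratic field, so n = 2, s = r2 = 0, r1 = 2
M = (n!/n^n) * (4/pi)^s * sqrt(|disc(K)|) = (2!/2^2) * (4/pi)^0 * sqrt(2456)
= 0.5 * 1.000000 * 49.558047
= 24.7790

24.7790


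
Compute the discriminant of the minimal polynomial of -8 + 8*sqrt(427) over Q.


The element -8 + 8*sqrt(427) has minimal polynomial:
x^2 + 16*x - 27264
Discriminant = (16)^2 - 4*(-27264)
= 256 + 109056
= 109312

109312


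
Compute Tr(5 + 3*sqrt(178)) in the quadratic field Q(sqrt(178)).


Tr(a + b*sqrt(d)) = (a + b*sqrt(d)) + (a - b*sqrt(d)) = 2a
= 2 * (5)
= 10

10


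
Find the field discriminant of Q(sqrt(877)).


For K = Q(sqrt(d)) with d squarefree: disc(K) = d if d = 1 mod 4, and disc(K) = 4d if d = 2 or 3 mod 4.
Here d = 877, and d mod 4 = 1.
d = 1 mod 4 (O_K = Z[(1+sqrt(d))/2]), so disc(K) = d = 877

877


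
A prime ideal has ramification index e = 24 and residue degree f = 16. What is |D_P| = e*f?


|D_P| = e * f
= 24 * 16
= 384

384


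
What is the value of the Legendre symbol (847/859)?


p = 859 is prime, so compute (847/859) with the reciprocity algorithm (Jacobi-symbol steps: pull out 2s via (2/n), flip via reciprocity, reduce):
  reciprocity: (847/859) -> -(859/847)
  reduce: (12/847)
  pull out 2: (2/847) = +1  (since 847 mod 8 = 7)
  pull out 2: (2/847) = +1  (since 847 mod 8 = 7)
  reciprocity: (3/847) -> -(847/3)
  reduce: (1/3)
  (1/3) = 1
Product of signs = 1
(847/859) = 1

1


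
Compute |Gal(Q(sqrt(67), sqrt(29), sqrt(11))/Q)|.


The 3 square roots of distinct primes are multiplicatively independent over Q,
so [K:Q] = 2^3 and Gal(K/Q) is isomorphic to (Z/2Z)^3.
|Gal| = 2^3 = 8

8


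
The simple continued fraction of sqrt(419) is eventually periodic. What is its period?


Run the CF algorithm for sqrt(419).
a_0 = floor(sqrt(419)) = 20; set m_0=0, q_0=1.
Recurrence: m' = q*a - m,  q' = (d - m'^2)/q,  a' = floor((a_0 + m')/q').
  step 1: m=20, q=19, a=2
  step 2: m=18, q=5, a=7
  step 3: m=17, q=26, a=1
  step 4: m=9, q=13, a=2
  step 5: m=17, q=10, a=3
  step 6: m=13, q=25, a=1
  step 7: m=12, q=11, a=2
  step 8: m=10, q=29, a=1
  step 9: m=19, q=2, a=19
  step 10: m=19, q=29, a=1
  step 11: m=10, q=11, a=2
  step 12: m=12, q=25, a=1
  step 13: m=13, q=10, a=3
  step 14: m=17, q=13, a=2
  step 15: m=9, q=26, a=1
  step 16: m=17, q=5, a=7
  step 17: m=18, q=19, a=2
  step 18: m=20, q=1, a=40
a_18 = 2*a_0 = 40, so the period closes here.
sqrt(419) = [20; 2, 7, 1, 2, 3, 1, 2, 1, 19, 1, 2, 1, 3, 2, 1, 7, 2, 40]
Period length = 18

18


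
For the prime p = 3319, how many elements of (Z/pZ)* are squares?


For prime p, the number of non-zero quadratic residues is (p-1)/2.
= (3319-1)/2
= 1659

1659


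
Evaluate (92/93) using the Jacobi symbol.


Compute (92/93) via quadratic reciprocity:
  pull out 2: (2/93) = -1  (since 93 mod 8 = 5)
  pull out 2: (2/93) = -1  (since 93 mod 8 = 5)
  reciprocity: (23/93) -> +(93/23)
  reduce: (1/23)
  (1/23) = 1
Product of signs = 1

1


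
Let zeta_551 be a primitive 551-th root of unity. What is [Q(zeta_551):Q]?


The degree equals Euler's totient phi(551).
551 = 19 * 29
phi(551) = 504

504


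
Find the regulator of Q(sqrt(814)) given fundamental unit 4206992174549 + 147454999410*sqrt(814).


epsilon = 4206992174549 + 147454999410*sqrt(814)
= 8.4140e+12
R = ln(8.4140e+12)
= 29.7609

29.7609


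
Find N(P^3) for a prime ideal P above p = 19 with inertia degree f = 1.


N(P^a) = p^(a*f)
= 19^(3*1)
= 19^3
= 6859

6859


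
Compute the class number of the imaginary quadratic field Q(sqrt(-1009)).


K = Q(sqrt(-1009)). d mod 4 = 3, so D = disc(K) = 4d = -4036
h(K) equals the number of primitive reduced positive-definite forms (a, b, c) = a*x^2 + b*x*y + c*y^2 with b^2 - 4ac = D,
where reduced means |b| <= a <= c, with b >= 0 whenever |b| = a or a = c, and primitive means gcd(a, b, c) = 1.
Reduced forces 3a^2 <= |D| = 4036, so 1 <= a <= 36; b must have the parity of D, and c = (b^2 - D)/(4a) must be an integer >= a.
Enumerate a = 1..36, b in [-a, a]:
  a=1: (1, 0, 1009)  [1]
  a=2: (2, 2, 505)  [1]
  a=3..4: none
  a=5: (5, -2, 202), (5, 2, 202)  [2]
  a=6..9: none
  a=10: (10, -2, 101), (10, 2, 101)  [2]
  a=11: (11, -10, 94), (11, 10, 94)  [2]
  a=12..18: none
  a=19: (19, -12, 55), (19, 12, 55)  [2]
  a=20..21: none
  a=22: (22, -10, 47), (22, 10, 47)  [2]
  a=23: (23, -14, 46), (23, 14, 46)  [2]
  a=24: none
  a=25: (25, -8, 41), (25, 8, 41)  [2]
  a=26..28: none
  a=29: (29, -16, 37), (29, 16, 37)  [2]
  a=30: none
  a=31: (31, -26, 38), (31, 26, 38)  [2]
  a=32..36: none
Total reduced forms: 1 + 1 + 2 + 2 + 2 + 2 + 2 + 2 + 2 + 2 + 2 = 20
h = 20

20


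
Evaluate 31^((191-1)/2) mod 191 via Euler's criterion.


p = 191 is prime and the exponent is (p-1)/2 = 95, so by Euler's criterion 31^95 = (31/191) = +1 or -1 mod 191.
Compute by square-and-multiply:
  95 = 64 + 16 + 8 + 4 + 2 + 1 (binary 1011111)
  Repeated squaring mod 191: 31^1 = 31, 31^2 = 6, 31^4 = 36, 31^8 = 150, 31^16 = 153, 31^32 = 107, 31^64 = 180
  31^95 = 31^64 * 31^16 * 31^8 * 31^4 * 31^2 * 31^1 = 180 * 153 * 150 * 36 * 6 * 31 mod 191
    180 * 153 = 27540 = 36 mod 191
    36 * 150 = 5400 = 52 mod 191
    52 * 36 = 1872 = 153 mod 191
    153 * 6 = 918 = 154 mod 191
    154 * 31 = 4774 = 190 mod 191
  31^95 = 190 mod 191
Result 190 = p - 1 = -1 mod 191: 31 is a quadratic non-residue mod 191. As a residue in [0, p-1] the value is 190.
31^95 mod 191 = 190

190


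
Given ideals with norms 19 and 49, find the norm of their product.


N(IJ) = N(I) * N(J)
= 19 * 49
= 931

931


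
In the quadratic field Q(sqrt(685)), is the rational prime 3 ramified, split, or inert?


K = Q(sqrt(685)). Since d mod 4 = 1, disc(K) = 685.
Check p | disc: 685 mod 3 = 1.
p does not divide disc. Compute Legendre symbol (d/p):
1^((3-1)/2) mod 3 = 1
(d/p) = 1, so p splits: (p) = P*P' with e=1, f=1, g=2.
Therefore p is split.

split


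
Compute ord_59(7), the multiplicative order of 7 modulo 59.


We want ord_59(7), the smallest k >= 1 with 7^k = 1 mod 59.
n = 59 = 59, phi(59) = 58; the order divides phi(n).
Divisors of 58: 1, 2, 29, 58
Repeated squaring mod 59: 7^1 = 7, 7^2 = 49, 7^4 = 41, 7^8 = 29, 7^16 = 15, 7^32 = 48
Test divisors in increasing order:
  k=1: 7^1 = 7 mod 59
  k=2: 7^2 = 49 mod 59
  k=29: 7^29 = 15 * 29 * 41 * 7 = 1 mod 59  <- first divisor giving 1
Order = 29

29


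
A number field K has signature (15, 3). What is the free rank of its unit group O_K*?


By Dirichlet's unit theorem:
rank = r1 + r2 - 1
= 15 + 3 - 1
= 17

17


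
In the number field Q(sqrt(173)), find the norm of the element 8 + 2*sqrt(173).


N(a + b*sqrt(d)) = a^2 - d*b^2
= (8)^2 - (173)*(2)^2
= 64 - 692
= -628

-628


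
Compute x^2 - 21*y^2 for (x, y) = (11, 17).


x^2 - d*y^2
= 11^2 - 21*17^2
= 121 - 6069
= -5948

-5948


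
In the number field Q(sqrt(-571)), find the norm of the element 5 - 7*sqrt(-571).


N(a + b*sqrt(d)) = a^2 - d*b^2
= (5)^2 - (-571)*(-7)^2
= 25 + 27979
= 28004

28004


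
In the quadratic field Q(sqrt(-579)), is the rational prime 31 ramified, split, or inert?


K = Q(sqrt(-579)). Since d mod 4 = 1, disc(K) = -579.
Check p | disc: -579 mod 31 = 10.
p does not divide disc. Compute Legendre symbol (d/p):
10^((31-1)/2) mod 31 = 1
(d/p) = 1, so p splits: (p) = P*P' with e=1, f=1, g=2.
Therefore p is split.

split


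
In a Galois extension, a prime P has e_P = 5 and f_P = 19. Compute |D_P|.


|D_P| = e * f
= 5 * 19
= 95

95


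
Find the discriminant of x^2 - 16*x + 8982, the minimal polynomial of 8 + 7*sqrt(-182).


The element 8 + 7*sqrt(-182) has minimal polynomial:
x^2 - 16*x + 8982
Discriminant = (-16)^2 - 4*(8982)
= 256 - 35928
= -35672

-35672


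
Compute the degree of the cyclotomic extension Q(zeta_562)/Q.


The degree equals Euler's totient phi(562).
562 = 2 * 281
phi(562) = 280

280


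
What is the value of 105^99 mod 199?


p = 199 is prime and the exponent is (p-1)/2 = 99, so by Euler's criterion 105^99 = (105/199) = +1 or -1 mod 199.
Compute by square-and-multiply:
  99 = 64 + 32 + 2 + 1 (binary 1100011)
  Repeated squaring mod 199: 105^1 = 105, 105^2 = 80, 105^4 = 32, 105^8 = 29, 105^16 = 45, 105^32 = 35, 105^64 = 31
  105^99 = 105^64 * 105^32 * 105^2 * 105^1 = 31 * 35 * 80 * 105 mod 199
    31 * 35 = 1085 = 90 mod 199
    90 * 80 = 7200 = 36 mod 199
    36 * 105 = 3780 = 198 mod 199
  105^99 = 198 mod 199
Result 198 = p - 1 = -1 mod 199: 105 is a quadratic non-residue mod 199. As a residue in [0, p-1] the value is 198.
105^99 mod 199 = 198

198


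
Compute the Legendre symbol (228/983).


p = 983 is prime, so compute (228/983) with the reciprocity algorithm (Jacobi-symbol steps: pull out 2s via (2/n), flip via reciprocity, reduce):
  pull out 2: (2/983) = +1  (since 983 mod 8 = 7)
  pull out 2: (2/983) = +1  (since 983 mod 8 = 7)
  reciprocity: (57/983) -> +(983/57)
  reduce: (14/57)
  pull out 2: (2/57) = +1  (since 57 mod 8 = 1)
  reciprocity: (7/57) -> +(57/7)
  reduce: (1/7)
  (1/7) = 1
Product of signs = 1
(228/983) = 1

1


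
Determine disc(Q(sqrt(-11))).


For K = Q(sqrt(d)) with d squarefree: disc(K) = d if d = 1 mod 4, and disc(K) = 4d if d = 2 or 3 mod 4.
Here d = -11, and d mod 4 = 1.
d = 1 mod 4 (O_K = Z[(1+sqrt(d))/2]), so disc(K) = d = -11

-11


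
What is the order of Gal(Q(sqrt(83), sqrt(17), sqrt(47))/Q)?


The 3 square roots of distinct primes are multiplicatively independent over Q,
so [K:Q] = 2^3 and Gal(K/Q) is isomorphic to (Z/2Z)^3.
|Gal| = 2^3 = 8

8


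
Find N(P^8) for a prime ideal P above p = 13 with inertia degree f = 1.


N(P^a) = p^(a*f)
= 13^(8*1)
= 13^8
= 815730721

815730721


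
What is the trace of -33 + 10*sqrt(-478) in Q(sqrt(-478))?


Tr(a + b*sqrt(d)) = (a + b*sqrt(d)) + (a - b*sqrt(d)) = 2a
= 2 * (-33)
= -66

-66


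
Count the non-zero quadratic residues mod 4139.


For prime p, the number of non-zero quadratic residues is (p-1)/2.
= (4139-1)/2
= 2069

2069


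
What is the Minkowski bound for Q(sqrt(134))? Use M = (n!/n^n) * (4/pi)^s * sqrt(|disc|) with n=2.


d = 134, d mod 4 = 2, so disc(K) = 4d = 536; |disc(K)| = 536
Real quadratic field, so n = 2, s = r2 = 0, r1 = 2
M = (n!/n^n) * (4/pi)^s * sqrt(|disc(K)|) = (2!/2^2) * (4/pi)^0 * sqrt(536)
= 0.5 * 1.000000 * 23.151674
= 11.5758

11.5758


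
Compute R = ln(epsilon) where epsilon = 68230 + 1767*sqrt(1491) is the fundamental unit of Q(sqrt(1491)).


epsilon = 68230 + 1767*sqrt(1491)
= 136460.0000
R = ln(136460.0000)
= 11.8238

11.8238


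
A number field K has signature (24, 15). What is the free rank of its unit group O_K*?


By Dirichlet's unit theorem:
rank = r1 + r2 - 1
= 24 + 15 - 1
= 38

38


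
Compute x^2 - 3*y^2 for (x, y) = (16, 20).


x^2 - d*y^2
= 16^2 - 3*20^2
= 256 - 1200
= -944

-944


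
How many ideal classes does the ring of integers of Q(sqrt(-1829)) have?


K = Q(sqrt(-1829)). d mod 4 = 3, so D = disc(K) = 4d = -7316
h(K) equals the number of primitive reduced positive-definite forms (a, b, c) = a*x^2 + b*x*y + c*y^2 with b^2 - 4ac = D,
where reduced means |b| <= a <= c, with b >= 0 whenever |b| = a or a = c, and primitive means gcd(a, b, c) = 1.
Reduced forces 3a^2 <= |D| = 7316, so 1 <= a <= 49; b must have the parity of D, and c = (b^2 - D)/(4a) must be an integer >= a.
Enumerate a = 1..49, b in [-a, a]:
  a=1: (1, 0, 1829)  [1]
  a=2: (2, 2, 915)  [1]
  a=3: (3, -2, 610), (3, 2, 610)  [2]
  a=4: none
  a=5: (5, -2, 366), (5, 2, 366)  [2]
  a=6: (6, -2, 305), (6, 2, 305)  [2]
  a=7..8: none
  a=9: (9, -8, 205), (9, 8, 205)  [2]
  a=10: (10, -2, 183), (10, 2, 183)  [2]
  a=11..12: none
  a=13: (13, -4, 141), (13, 4, 141)  [2]
  a=14: none
  a=15: (15, -8, 123), (15, -2, 122), (15, 2, 122), (15, 8, 123)  [4]
  a=16..17: none
  a=18: (18, -10, 103), (18, 10, 103)  [2]
  a=19..24: none
  a=25: (25, -22, 78), (25, 22, 78)  [2]
  a=26: (26, -22, 75), (26, 22, 75)  [2]
  a=27: (27, -26, 74), (27, 26, 74)  [2]
  a=28..29: none
  a=30: (30, -22, 65), (30, -2, 61), (30, 2, 61), (30, 22, 65)  [4]
  a=31: (31, 0, 59)  [1]
  a=32..36: none
  a=37: (37, -26, 54), (37, 26, 54)  [2]
  a=38: none
  a=39: (39, -22, 50), (39, -4, 47), (39, 4, 47), (39, 22, 50)  [4]
  a=40: none
  a=41: (41, -8, 45), (41, 8, 45)  [2]
  a=42..44: none
  a=45: (45, 28, 45)  [1]
  a=46..49: none
Total reduced forms: 1 + 1 + 2 + 2 + 2 + 2 + 2 + 2 + 4 + 2 + 2 + 2 + 2 + 4 + 1 + 2 + 4 + 2 + 1 = 40
h = 40

40


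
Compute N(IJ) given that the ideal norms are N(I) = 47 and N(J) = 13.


N(IJ) = N(I) * N(J)
= 47 * 13
= 611

611


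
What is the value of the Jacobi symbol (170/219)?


Compute (170/219) via quadratic reciprocity:
  pull out 2: (2/219) = -1  (since 219 mod 8 = 3)
  reciprocity: (85/219) -> +(219/85)
  reduce: (49/85)
  reciprocity: (49/85) -> +(85/49)
  reduce: (36/49)
  pull out 2: (2/49) = +1  (since 49 mod 8 = 1)
  pull out 2: (2/49) = +1  (since 49 mod 8 = 1)
  reciprocity: (9/49) -> +(49/9)
  reduce: (4/9)
  pull out 2: (2/9) = +1  (since 9 mod 8 = 1)
  pull out 2: (2/9) = +1  (since 9 mod 8 = 1)
  (1/9) = 1
Product of signs = -1

-1


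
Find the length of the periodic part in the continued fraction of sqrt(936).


Run the CF algorithm for sqrt(936).
a_0 = floor(sqrt(936)) = 30; set m_0=0, q_0=1.
Recurrence: m' = q*a - m,  q' = (d - m'^2)/q,  a' = floor((a_0 + m')/q').
  step 1: m=30, q=36, a=1
  step 2: m=6, q=25, a=1
  step 3: m=19, q=23, a=2
  step 4: m=27, q=9, a=6
  step 5: m=27, q=23, a=2
  step 6: m=19, q=25, a=1
  step 7: m=6, q=36, a=1
  step 8: m=30, q=1, a=60
a_8 = 2*a_0 = 60, so the period closes here.
sqrt(936) = [30; 1, 1, 2, 6, 2, 1, 1, 60]
Period length = 8

8


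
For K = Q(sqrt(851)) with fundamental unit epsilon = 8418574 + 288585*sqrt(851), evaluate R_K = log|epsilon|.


epsilon = 8418574 + 288585*sqrt(851)
= 1.6837e+07
R = ln(1.6837e+07)
= 16.6391

16.6391


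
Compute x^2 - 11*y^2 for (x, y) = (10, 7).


x^2 - d*y^2
= 10^2 - 11*7^2
= 100 - 539
= -439

-439


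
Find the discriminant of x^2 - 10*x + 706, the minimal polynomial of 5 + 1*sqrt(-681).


The element 5 + 1*sqrt(-681) has minimal polynomial:
x^2 - 10*x + 706
Discriminant = (-10)^2 - 4*(706)
= 100 - 2824
= -2724

-2724


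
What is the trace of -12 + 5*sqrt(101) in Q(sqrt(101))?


Tr(a + b*sqrt(d)) = (a + b*sqrt(d)) + (a - b*sqrt(d)) = 2a
= 2 * (-12)
= -24

-24


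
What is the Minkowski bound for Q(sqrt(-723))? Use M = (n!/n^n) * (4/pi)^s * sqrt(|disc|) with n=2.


d = -723, d mod 4 = 1, so disc(K) = d = -723; |disc(K)| = 723
Imaginary quadratic field, so n = 2, s = r2 = 1, r1 = 0
M = (n!/n^n) * (4/pi)^s * sqrt(|disc(K)|) = (2!/2^2) * (4/pi)^1 * sqrt(723)
= 0.5 * 1.273240 * 26.888659
= 17.1179

17.1179


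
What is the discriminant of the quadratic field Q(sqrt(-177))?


For K = Q(sqrt(d)) with d squarefree: disc(K) = d if d = 1 mod 4, and disc(K) = 4d if d = 2 or 3 mod 4.
Here d = -177, and d mod 4 = 3.
d = 3 mod 4, not 1 (O_K = Z[sqrt(d)]), so disc(K) = 4d = 4 * (-177) = -708

-708


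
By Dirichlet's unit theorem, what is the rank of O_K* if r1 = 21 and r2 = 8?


By Dirichlet's unit theorem:
rank = r1 + r2 - 1
= 21 + 8 - 1
= 28

28


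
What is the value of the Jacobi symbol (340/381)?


Compute (340/381) via quadratic reciprocity:
  pull out 2: (2/381) = -1  (since 381 mod 8 = 5)
  pull out 2: (2/381) = -1  (since 381 mod 8 = 5)
  reciprocity: (85/381) -> +(381/85)
  reduce: (41/85)
  reciprocity: (41/85) -> +(85/41)
  reduce: (3/41)
  reciprocity: (3/41) -> +(41/3)
  reduce: (2/3)
  pull out 2: (2/3) = -1  (since 3 mod 8 = 3)
  (1/3) = 1
Product of signs = -1

-1


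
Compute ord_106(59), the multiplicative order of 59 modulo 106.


We want ord_106(59), the smallest k >= 1 with 59^k = 1 mod 106.
n = 106 = 2 * 53, phi(106) = 52; the order divides phi(n).
Divisors of 52: 1, 2, 4, 13, 26, 52
Repeated squaring mod 106: 59^1 = 59, 59^2 = 89, 59^4 = 77, 59^8 = 99, 59^16 = 49, 59^32 = 69
Test divisors in increasing order:
  k=1: 59^1 = 59 mod 106
  k=2: 59^2 = 89 mod 106
  k=4: 59^4 = 77 mod 106
  k=13: 59^13 = 99 * 77 * 59 = 105 mod 106
  k=26: 59^26 = 49 * 99 * 89 = 1 mod 106  <- first divisor giving 1
Order = 26

26


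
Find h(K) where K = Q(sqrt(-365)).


K = Q(sqrt(-365)). d mod 4 = 3, so D = disc(K) = 4d = -1460
h(K) equals the number of primitive reduced positive-definite forms (a, b, c) = a*x^2 + b*x*y + c*y^2 with b^2 - 4ac = D,
where reduced means |b| <= a <= c, with b >= 0 whenever |b| = a or a = c, and primitive means gcd(a, b, c) = 1.
Reduced forces 3a^2 <= |D| = 1460, so 1 <= a <= 22; b must have the parity of D, and c = (b^2 - D)/(4a) must be an integer >= a.
Enumerate a = 1..22, b in [-a, a]:
  a=1: (1, 0, 365)  [1]
  a=2: (2, 2, 183)  [1]
  a=3: (3, -2, 122), (3, 2, 122)  [2]
  a=4: none
  a=5: (5, 0, 73)  [1]
  a=6: (6, -2, 61), (6, 2, 61)  [2]
  a=7..8: none
  a=9: (9, -4, 41), (9, 4, 41)  [2]
  a=10: (10, 10, 39)  [1]
  a=11: (11, -6, 34), (11, 6, 34)  [2]
  a=12: none
  a=13: (13, -10, 30), (13, 10, 30)  [2]
  a=14: none
  a=15: (15, -10, 26), (15, 10, 26)  [2]
  a=16: none
  a=17: (17, -6, 22), (17, 6, 22)  [2]
  a=18: (18, -14, 23), (18, 14, 23)  [2]
  a=19..22: none
Total reduced forms: 1 + 1 + 2 + 1 + 2 + 2 + 1 + 2 + 2 + 2 + 2 + 2 = 20
h = 20

20


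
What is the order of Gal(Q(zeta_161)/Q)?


|Gal(Q(zeta_161)/Q)| = phi(161)
= 132

132


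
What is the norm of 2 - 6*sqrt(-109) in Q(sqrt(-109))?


N(a + b*sqrt(d)) = a^2 - d*b^2
= (2)^2 - (-109)*(-6)^2
= 4 + 3924
= 3928

3928


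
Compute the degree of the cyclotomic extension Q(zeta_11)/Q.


The degree equals Euler's totient phi(11).
11 = 11
phi(11) = 10

10


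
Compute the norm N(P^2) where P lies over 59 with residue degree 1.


N(P^a) = p^(a*f)
= 59^(2*1)
= 59^2
= 3481

3481


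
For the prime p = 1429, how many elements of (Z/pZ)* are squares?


For prime p, the number of non-zero quadratic residues is (p-1)/2.
= (1429-1)/2
= 714

714


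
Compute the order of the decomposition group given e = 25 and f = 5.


|D_P| = e * f
= 25 * 5
= 125

125


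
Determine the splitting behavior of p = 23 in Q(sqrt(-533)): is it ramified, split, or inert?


K = Q(sqrt(-533)). Since d mod 4 = 3, disc(K) = -2132.
Check p | disc: -2132 mod 23 = 7.
p does not divide disc. Compute Legendre symbol (d/p):
19^((23-1)/2) mod 23 = -1
(d/p) = -1, so p is inert: (p) stays prime with e=1, f=2, g=1.
Therefore p is inert.

inert


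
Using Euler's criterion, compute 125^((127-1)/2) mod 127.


p = 127 is prime and the exponent is (p-1)/2 = 63, so by Euler's criterion 125^63 = (125/127) = +1 or -1 mod 127.
Compute by square-and-multiply:
  63 = 32 + 16 + 8 + 4 + 2 + 1 (binary 111111)
  Repeated squaring mod 127: 125^1 = 125, 125^2 = 4, 125^4 = 16, 125^8 = 2, 125^16 = 4, 125^32 = 16
  125^63 = 125^32 * 125^16 * 125^8 * 125^4 * 125^2 * 125^1 = 16 * 4 * 2 * 16 * 4 * 125 mod 127
    16 * 4 = 64 = 64 mod 127
    64 * 2 = 128 = 1 mod 127
    1 * 16 = 16 = 16 mod 127
    16 * 4 = 64 = 64 mod 127
    64 * 125 = 8000 = 126 mod 127
  125^63 = 126 mod 127
Result 126 = p - 1 = -1 mod 127: 125 is a quadratic non-residue mod 127. As a residue in [0, p-1] the value is 126.
125^63 mod 127 = 126

126


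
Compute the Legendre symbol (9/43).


p = 43 is prime, so compute (9/43) with the reciprocity algorithm (Jacobi-symbol steps: pull out 2s via (2/n), flip via reciprocity, reduce):
  reciprocity: (9/43) -> +(43/9)
  reduce: (7/9)
  reciprocity: (7/9) -> +(9/7)
  reduce: (2/7)
  pull out 2: (2/7) = +1  (since 7 mod 8 = 7)
  (1/7) = 1
Product of signs = 1
(9/43) = 1

1


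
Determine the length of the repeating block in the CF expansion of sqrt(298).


Run the CF algorithm for sqrt(298).
a_0 = floor(sqrt(298)) = 17; set m_0=0, q_0=1.
Recurrence: m' = q*a - m,  q' = (d - m'^2)/q,  a' = floor((a_0 + m')/q').
  step 1: m=17, q=9, a=3
  step 2: m=10, q=22, a=1
  step 3: m=12, q=7, a=4
  step 4: m=16, q=6, a=5
  step 5: m=14, q=17, a=1
  step 6: m=3, q=17, a=1
  step 7: m=14, q=6, a=5
  step 8: m=16, q=7, a=4
  step 9: m=12, q=22, a=1
  step 10: m=10, q=9, a=3
  step 11: m=17, q=1, a=34
a_11 = 2*a_0 = 34, so the period closes here.
sqrt(298) = [17; 3, 1, 4, 5, 1, 1, 5, 4, 1, 3, 34]
Period length = 11

11


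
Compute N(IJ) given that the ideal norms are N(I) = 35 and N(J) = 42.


N(IJ) = N(I) * N(J)
= 35 * 42
= 1470

1470


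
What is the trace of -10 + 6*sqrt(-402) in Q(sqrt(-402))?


Tr(a + b*sqrt(d)) = (a + b*sqrt(d)) + (a - b*sqrt(d)) = 2a
= 2 * (-10)
= -20

-20


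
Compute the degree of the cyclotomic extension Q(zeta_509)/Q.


The degree equals Euler's totient phi(509).
509 = 509
phi(509) = 508

508


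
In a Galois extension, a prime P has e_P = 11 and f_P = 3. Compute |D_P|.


|D_P| = e * f
= 11 * 3
= 33

33


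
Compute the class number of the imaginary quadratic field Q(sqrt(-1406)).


K = Q(sqrt(-1406)). d mod 4 = 2, so D = disc(K) = 4d = -5624
h(K) equals the number of primitive reduced positive-definite forms (a, b, c) = a*x^2 + b*x*y + c*y^2 with b^2 - 4ac = D,
where reduced means |b| <= a <= c, with b >= 0 whenever |b| = a or a = c, and primitive means gcd(a, b, c) = 1.
Reduced forces 3a^2 <= |D| = 5624, so 1 <= a <= 43; b must have the parity of D, and c = (b^2 - D)/(4a) must be an integer >= a.
Enumerate a = 1..43, b in [-a, a]:
  a=1: (1, 0, 1406)  [1]
  a=2: (2, 0, 703)  [1]
  a=3: (3, -2, 469), (3, 2, 469)  [2]
  a=4: none
  a=5: (5, -4, 282), (5, 4, 282)  [2]
  a=6: (6, -4, 235), (6, 4, 235)  [2]
  a=7: (7, -2, 201), (7, 2, 201)  [2]
  a=8: none
  a=9: (9, -8, 158), (9, 8, 158)  [2]
  a=10: (10, -4, 141), (10, 4, 141)  [2]
  a=11..13: none
  a=14: (14, -12, 103), (14, 12, 103)  [2]
  a=15: (15, -14, 97), (15, -4, 94), (15, 4, 94), (15, 14, 97)  [4]
  a=16..17: none
  a=18: (18, -8, 79), (18, 8, 79)  [2]
  a=19: (19, 0, 74)  [1]
  a=20: none
  a=21: (21, -16, 70), (21, -2, 67), (21, 2, 67), (21, 16, 70)  [4]
  a=22..24: none
  a=25: (25, -24, 62), (25, 24, 62)  [2]
  a=26: none
  a=27: (27, -10, 53), (27, 10, 53)  [2]
  a=28..29: none
  a=30: (30, -16, 49), (30, -4, 47), (30, 4, 47), (30, 16, 49)  [4]
  a=31: (31, -24, 50), (31, 24, 50)  [2]
  a=32..34: none
  a=35: (35, -26, 45), (35, -16, 42), (35, 16, 42), (35, 26, 45)  [4]
  a=36: none
  a=37: (37, 0, 38)  [1]
  a=38..41: none
  a=42: (42, -40, 43), (42, 40, 43)  [2]
  a=43: none
Total reduced forms: 1 + 1 + 2 + 2 + 2 + 2 + 2 + 2 + 2 + 4 + 2 + 1 + 4 + 2 + 2 + 4 + 2 + 4 + 1 + 2 = 44
h = 44

44
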